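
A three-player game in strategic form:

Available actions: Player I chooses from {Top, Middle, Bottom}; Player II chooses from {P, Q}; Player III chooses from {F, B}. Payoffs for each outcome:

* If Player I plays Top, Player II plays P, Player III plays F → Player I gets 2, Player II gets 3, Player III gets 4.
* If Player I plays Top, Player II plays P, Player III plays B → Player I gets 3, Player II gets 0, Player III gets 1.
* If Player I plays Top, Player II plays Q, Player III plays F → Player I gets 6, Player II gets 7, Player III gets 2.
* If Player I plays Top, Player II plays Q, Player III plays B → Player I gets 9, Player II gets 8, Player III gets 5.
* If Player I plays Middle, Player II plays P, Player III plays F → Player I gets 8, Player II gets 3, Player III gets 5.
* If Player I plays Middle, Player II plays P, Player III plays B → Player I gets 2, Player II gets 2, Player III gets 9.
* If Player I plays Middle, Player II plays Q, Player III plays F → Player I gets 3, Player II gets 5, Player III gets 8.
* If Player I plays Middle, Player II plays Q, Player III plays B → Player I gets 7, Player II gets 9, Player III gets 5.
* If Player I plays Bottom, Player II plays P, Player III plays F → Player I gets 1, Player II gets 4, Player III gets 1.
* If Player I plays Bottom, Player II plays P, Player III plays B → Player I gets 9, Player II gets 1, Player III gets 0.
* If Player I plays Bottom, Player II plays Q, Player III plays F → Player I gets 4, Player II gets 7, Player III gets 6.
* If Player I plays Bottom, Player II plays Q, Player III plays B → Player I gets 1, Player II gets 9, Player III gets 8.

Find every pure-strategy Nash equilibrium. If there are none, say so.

(Top, P, F): Player I can switch to Middle (2 → 8). Not NE.
(Top, P, B): Player I can switch to Bottom (3 → 9). Not NE.
(Top, Q, F): Player III can switch to B (2 → 5). Not NE.
(Top, Q, B): Player I gets 9, best alternative 7; Player II gets 8, best alternative 0; Player III gets 5, best alternative 2. No profitable deviation — NE.
(Middle, P, F): Player II can switch to Q (3 → 5). Not NE.
(Middle, P, B): Player I can switch to Top (2 → 3). Not NE.
(Middle, Q, F): Player I can switch to Top (3 → 6). Not NE.
(Middle, Q, B): Player I can switch to Top (7 → 9). Not NE.
(Bottom, P, F): Player I can switch to Top (1 → 2). Not NE.
(Bottom, P, B): Player II can switch to Q (1 → 9). Not NE.
(Bottom, Q, F): Player I can switch to Top (4 → 6). Not NE.
(The remaining 1 profile has a profitable deviation by the same check.)

(Top, Q, B)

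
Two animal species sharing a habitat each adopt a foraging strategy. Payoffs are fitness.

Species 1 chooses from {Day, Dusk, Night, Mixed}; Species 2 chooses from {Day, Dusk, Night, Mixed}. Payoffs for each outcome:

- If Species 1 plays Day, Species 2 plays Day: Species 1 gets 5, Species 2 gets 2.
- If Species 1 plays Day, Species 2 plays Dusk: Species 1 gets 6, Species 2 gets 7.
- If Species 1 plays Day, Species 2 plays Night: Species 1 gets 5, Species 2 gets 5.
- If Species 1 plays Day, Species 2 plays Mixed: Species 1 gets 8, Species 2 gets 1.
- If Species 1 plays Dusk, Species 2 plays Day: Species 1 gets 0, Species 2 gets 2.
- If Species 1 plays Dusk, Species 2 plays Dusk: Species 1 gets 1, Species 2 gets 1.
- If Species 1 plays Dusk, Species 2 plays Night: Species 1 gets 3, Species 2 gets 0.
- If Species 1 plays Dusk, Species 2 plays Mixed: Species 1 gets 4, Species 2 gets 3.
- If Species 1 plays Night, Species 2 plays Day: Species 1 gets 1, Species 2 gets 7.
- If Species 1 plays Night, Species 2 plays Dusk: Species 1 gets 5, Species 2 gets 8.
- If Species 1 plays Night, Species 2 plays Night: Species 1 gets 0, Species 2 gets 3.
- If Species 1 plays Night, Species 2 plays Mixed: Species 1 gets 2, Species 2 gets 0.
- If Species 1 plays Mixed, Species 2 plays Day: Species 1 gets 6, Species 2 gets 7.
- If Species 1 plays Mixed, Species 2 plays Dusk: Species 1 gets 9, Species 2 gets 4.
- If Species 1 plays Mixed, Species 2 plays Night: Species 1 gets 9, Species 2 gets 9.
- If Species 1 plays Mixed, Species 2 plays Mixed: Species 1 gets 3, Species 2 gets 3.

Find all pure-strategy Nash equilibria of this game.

Species 1 against Day: payoffs 5, 0, 1, 6 → best response Mixed.
Species 1 against Dusk: payoffs 6, 1, 5, 9 → best response Mixed.
Species 1 against Night: payoffs 5, 3, 0, 9 → best response Mixed.
Species 1 against Mixed: payoffs 8, 4, 2, 3 → best response Day.
Species 2 against Day: payoffs 2, 7, 5, 1 → best response Dusk.
Species 2 against Dusk: payoffs 2, 1, 0, 3 → best response Mixed.
Species 2 against Night: payoffs 7, 8, 3, 0 → best response Dusk.
Species 2 against Mixed: payoffs 7, 4, 9, 3 → best response Night.
Mutual best responses: (Mixed, Night).

(Mixed, Night)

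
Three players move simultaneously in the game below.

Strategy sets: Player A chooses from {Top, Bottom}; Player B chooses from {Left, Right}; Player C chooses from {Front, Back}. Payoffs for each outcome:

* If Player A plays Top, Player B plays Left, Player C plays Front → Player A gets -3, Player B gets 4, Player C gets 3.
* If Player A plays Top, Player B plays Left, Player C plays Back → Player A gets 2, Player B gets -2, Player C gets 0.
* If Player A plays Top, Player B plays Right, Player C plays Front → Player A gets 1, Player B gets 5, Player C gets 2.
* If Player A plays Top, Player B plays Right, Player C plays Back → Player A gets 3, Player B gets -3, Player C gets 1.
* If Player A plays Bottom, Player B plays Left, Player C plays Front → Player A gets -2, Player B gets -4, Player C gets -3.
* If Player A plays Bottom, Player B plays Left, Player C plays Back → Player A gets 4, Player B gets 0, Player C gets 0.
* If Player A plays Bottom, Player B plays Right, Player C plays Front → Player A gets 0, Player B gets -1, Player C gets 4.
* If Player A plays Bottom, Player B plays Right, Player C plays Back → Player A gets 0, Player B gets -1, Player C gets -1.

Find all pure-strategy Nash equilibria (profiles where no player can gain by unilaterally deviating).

(Top, Left, Front): Player A can switch to Bottom (-3 → -2). Not NE.
(Top, Left, Back): Player A can switch to Bottom (2 → 4). Not NE.
(Top, Right, Front): Player A gets 1, best alternative 0; Player B gets 5, best alternative 4; Player C gets 2, best alternative 1. No profitable deviation — NE.
(Top, Right, Back): Player B can switch to Left (-3 → -2). Not NE.
(Bottom, Left, Front): Player B can switch to Right (-4 → -1). Not NE.
(Bottom, Left, Back): Player A gets 4, best alternative 2; Player B gets 0, best alternative -1; Player C gets 0, best alternative -3. No profitable deviation — NE.
(Bottom, Right, Front): Player A can switch to Top (0 → 1). Not NE.
(Bottom, Right, Back): Player A can switch to Top (0 → 3). Not NE.

(Top, Right, Front); (Bottom, Left, Back)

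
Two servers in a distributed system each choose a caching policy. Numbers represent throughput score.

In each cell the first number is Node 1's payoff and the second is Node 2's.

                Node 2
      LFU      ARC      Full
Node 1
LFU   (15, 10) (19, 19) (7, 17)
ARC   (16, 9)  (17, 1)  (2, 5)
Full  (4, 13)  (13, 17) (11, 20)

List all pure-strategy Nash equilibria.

Node 1 against LFU: payoffs 15, 16, 4 → best response ARC.
Node 1 against ARC: payoffs 19, 17, 13 → best response LFU.
Node 1 against Full: payoffs 7, 2, 11 → best response Full.
Node 2 against LFU: payoffs 10, 19, 17 → best response ARC.
Node 2 against ARC: payoffs 9, 1, 5 → best response LFU.
Node 2 against Full: payoffs 13, 17, 20 → best response Full.
Mutual best responses: (LFU, ARC); (ARC, LFU); (Full, Full).

Pure-strategy Nash equilibria: (LFU, ARC), (ARC, LFU), (Full, Full)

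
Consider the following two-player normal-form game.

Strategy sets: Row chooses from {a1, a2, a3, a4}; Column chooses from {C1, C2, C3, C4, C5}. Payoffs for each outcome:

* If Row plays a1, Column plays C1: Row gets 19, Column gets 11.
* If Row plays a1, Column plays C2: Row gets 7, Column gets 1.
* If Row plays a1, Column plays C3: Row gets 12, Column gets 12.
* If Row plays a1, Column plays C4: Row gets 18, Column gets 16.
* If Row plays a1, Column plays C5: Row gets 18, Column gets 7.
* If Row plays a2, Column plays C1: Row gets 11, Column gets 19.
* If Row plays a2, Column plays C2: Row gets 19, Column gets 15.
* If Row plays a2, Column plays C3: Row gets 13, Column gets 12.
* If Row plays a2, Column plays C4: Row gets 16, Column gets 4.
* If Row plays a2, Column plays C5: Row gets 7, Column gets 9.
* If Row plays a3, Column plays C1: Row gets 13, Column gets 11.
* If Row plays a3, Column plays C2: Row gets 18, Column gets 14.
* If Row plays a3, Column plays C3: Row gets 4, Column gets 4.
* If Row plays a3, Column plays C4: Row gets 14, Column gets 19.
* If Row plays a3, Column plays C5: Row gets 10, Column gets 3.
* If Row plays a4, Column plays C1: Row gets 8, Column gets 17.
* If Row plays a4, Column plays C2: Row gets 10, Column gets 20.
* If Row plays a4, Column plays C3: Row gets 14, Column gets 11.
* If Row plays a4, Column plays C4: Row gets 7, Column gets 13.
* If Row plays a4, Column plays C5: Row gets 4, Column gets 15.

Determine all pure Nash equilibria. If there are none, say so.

Pure NE: (a1, C4)

For each player, find the best response to each opponent profile; mutual best responses are the pure NE.
Row against C1: payoffs 19, 11, 13, 8 → best response a1.
Row against C2: payoffs 7, 19, 18, 10 → best response a2.
Row against C3: payoffs 12, 13, 4, 14 → best response a4.
Row against C4: payoffs 18, 16, 14, 7 → best response a1.
Row against C5: payoffs 18, 7, 10, 4 → best response a1.
Column against a1: payoffs 11, 1, 12, 16, 7 → best response C4.
Column against a2: payoffs 19, 15, 12, 4, 9 → best response C1.
Column against a3: payoffs 11, 14, 4, 19, 3 → best response C4.
Column against a4: payoffs 17, 20, 11, 13, 15 → best response C2.
Mutual best responses: (a1, C4).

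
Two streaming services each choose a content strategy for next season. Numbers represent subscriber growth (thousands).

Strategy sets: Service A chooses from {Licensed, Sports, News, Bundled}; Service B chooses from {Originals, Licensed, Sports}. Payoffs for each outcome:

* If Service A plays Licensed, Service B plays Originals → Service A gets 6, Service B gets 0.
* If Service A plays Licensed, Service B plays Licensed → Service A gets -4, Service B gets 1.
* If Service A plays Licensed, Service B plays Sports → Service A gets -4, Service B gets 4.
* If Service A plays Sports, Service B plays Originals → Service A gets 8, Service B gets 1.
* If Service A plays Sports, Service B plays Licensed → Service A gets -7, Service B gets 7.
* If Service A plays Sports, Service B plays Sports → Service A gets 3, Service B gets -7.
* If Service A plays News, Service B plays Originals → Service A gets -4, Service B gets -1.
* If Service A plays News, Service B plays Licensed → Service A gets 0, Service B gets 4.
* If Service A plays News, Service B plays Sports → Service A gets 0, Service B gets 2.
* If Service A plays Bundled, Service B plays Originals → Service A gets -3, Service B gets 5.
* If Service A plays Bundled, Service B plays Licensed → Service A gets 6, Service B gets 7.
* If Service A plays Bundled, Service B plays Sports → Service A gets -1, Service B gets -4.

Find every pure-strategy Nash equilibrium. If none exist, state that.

(Licensed, Originals): Service A can switch to Sports (6 → 8). Not NE.
(Licensed, Licensed): Service A can switch to News (-4 → 0). Not NE.
(Licensed, Sports): Service A can switch to Sports (-4 → 3). Not NE.
(Sports, Originals): Service B can switch to Licensed (1 → 7). Not NE.
(Sports, Licensed): Service A can switch to Licensed (-7 → -4). Not NE.
(Sports, Sports): Service B can switch to Originals (-7 → 1). Not NE.
(News, Originals): Service A can switch to Licensed (-4 → 6). Not NE.
(News, Licensed): Service A can switch to Bundled (0 → 6). Not NE.
(Bundled, Licensed): Service A gets 6, best alternative 0; Service B gets 7, best alternative 5. No profitable deviation — NE.
(The remaining 3 profiles each have a profitable deviation by the same check.)

The unique pure-strategy Nash equilibrium is (Bundled, Licensed).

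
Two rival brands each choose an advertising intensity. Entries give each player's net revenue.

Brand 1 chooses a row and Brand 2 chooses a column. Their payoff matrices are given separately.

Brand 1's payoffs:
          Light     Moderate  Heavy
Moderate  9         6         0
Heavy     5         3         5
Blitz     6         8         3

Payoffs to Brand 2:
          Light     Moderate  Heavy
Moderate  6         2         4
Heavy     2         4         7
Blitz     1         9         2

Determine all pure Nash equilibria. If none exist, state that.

The pure Nash equilibria are (Moderate, Light), (Heavy, Heavy), (Blitz, Moderate).

Check each profile: it is a Nash equilibrium iff no player can strictly gain by switching unilaterally.
(Moderate, Light): Brand 1 gets 9, best alternative 6; Brand 2 gets 6, best alternative 4. No profitable deviation — NE.
(Moderate, Moderate): Brand 1 can switch to Blitz (6 → 8). Not NE.
(Moderate, Heavy): Brand 1 can switch to Heavy (0 → 5). Not NE.
(Heavy, Light): Brand 1 can switch to Moderate (5 → 9). Not NE.
(Heavy, Moderate): Brand 1 can switch to Moderate (3 → 6). Not NE.
(Heavy, Heavy): Brand 1 gets 5, best alternative 3; Brand 2 gets 7, best alternative 4. No profitable deviation — NE.
(Blitz, Light): Brand 1 can switch to Moderate (6 → 9). Not NE.
(Blitz, Moderate): Brand 1 gets 8, best alternative 6; Brand 2 gets 9, best alternative 2. No profitable deviation — NE.
(Blitz, Heavy): Brand 1 can switch to Heavy (3 → 5). Not NE.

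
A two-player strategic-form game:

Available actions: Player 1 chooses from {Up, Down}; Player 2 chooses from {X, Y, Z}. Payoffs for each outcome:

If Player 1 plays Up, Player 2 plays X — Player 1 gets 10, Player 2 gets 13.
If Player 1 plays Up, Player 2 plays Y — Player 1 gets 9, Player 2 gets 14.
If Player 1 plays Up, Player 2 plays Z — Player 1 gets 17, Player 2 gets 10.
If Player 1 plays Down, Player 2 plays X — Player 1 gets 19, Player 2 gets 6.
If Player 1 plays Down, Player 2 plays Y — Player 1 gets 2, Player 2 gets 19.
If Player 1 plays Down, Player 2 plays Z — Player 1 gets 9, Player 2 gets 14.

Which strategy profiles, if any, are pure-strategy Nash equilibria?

Player 1 against X: payoffs 10, 19 → best response Down.
Player 1 against Y: payoffs 9, 2 → best response Up.
Player 1 against Z: payoffs 17, 9 → best response Up.
Player 2 against Up: payoffs 13, 14, 10 → best response Y.
Player 2 against Down: payoffs 6, 19, 14 → best response Y.
Mutual best responses: (Up, Y).

The unique pure-strategy Nash equilibrium is (Up, Y).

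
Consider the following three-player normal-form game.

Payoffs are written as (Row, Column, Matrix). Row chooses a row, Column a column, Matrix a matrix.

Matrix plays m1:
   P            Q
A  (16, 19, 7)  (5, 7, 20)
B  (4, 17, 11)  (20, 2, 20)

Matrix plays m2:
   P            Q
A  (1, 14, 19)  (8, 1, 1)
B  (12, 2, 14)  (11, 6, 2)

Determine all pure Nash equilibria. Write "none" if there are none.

There is no pure-strategy Nash equilibrium.

Row against (P, m1): payoffs 16, 4 → best response A.
Row against (P, m2): payoffs 1, 12 → best response B.
Row against (Q, m1): payoffs 5, 20 → best response B.
Row against (Q, m2): payoffs 8, 11 → best response B.
Column against (A, m1): payoffs 19, 7 → best response P.
Column against (A, m2): payoffs 14, 1 → best response P.
Column against (B, m1): payoffs 17, 2 → best response P.
Column against (B, m2): payoffs 2, 6 → best response Q.
Matrix against (A, P): payoffs 7, 19 → best response m2.
Matrix against (A, Q): payoffs 20, 1 → best response m1.
Matrix against (B, P): payoffs 11, 14 → best response m2.
Matrix against (B, Q): payoffs 20, 2 → best response m1.
No profile is a mutual best response for all players.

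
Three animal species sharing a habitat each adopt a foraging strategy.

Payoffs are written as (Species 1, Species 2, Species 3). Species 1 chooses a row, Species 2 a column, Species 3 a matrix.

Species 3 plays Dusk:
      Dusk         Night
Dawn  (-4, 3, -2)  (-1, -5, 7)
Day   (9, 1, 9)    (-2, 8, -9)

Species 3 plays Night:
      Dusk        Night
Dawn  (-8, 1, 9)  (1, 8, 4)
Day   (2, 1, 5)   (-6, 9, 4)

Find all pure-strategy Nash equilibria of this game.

There is no pure-strategy Nash equilibrium.

Mark each player's best response to every combination of opponents' strategies; a profile where every player is best-responding is a pure Nash equilibrium.
Species 1 against (Dusk, Dusk): payoffs -4, 9 → best response Day.
Species 1 against (Dusk, Night): payoffs -8, 2 → best response Day.
Species 1 against (Night, Dusk): payoffs -1, -2 → best response Dawn.
Species 1 against (Night, Night): payoffs 1, -6 → best response Dawn.
Species 2 against (Dawn, Dusk): payoffs 3, -5 → best response Dusk.
Species 2 against (Dawn, Night): payoffs 1, 8 → best response Night.
Species 2 against (Day, Dusk): payoffs 1, 8 → best response Night.
Species 2 against (Day, Night): payoffs 1, 9 → best response Night.
Species 3 against (Dawn, Dusk): payoffs -2, 9 → best response Night.
Species 3 against (Dawn, Night): payoffs 7, 4 → best response Dusk.
Species 3 against (Day, Dusk): payoffs 9, 5 → best response Dusk.
Species 3 against (Day, Night): payoffs -9, 4 → best response Night.
No profile is a mutual best response for all players.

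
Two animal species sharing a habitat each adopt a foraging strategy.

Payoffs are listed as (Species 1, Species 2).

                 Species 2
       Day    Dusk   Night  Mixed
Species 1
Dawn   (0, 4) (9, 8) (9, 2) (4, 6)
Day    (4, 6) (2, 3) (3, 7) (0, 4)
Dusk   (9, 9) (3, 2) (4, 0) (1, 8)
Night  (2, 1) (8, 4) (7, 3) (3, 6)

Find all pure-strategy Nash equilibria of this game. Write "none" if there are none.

For each strategy profile, look for a profitable unilateral deviation.
(Dawn, Day): Species 1 can switch to Day (0 → 4). Not NE.
(Dawn, Dusk): Species 1 gets 9, best alternative 8; Species 2 gets 8, best alternative 6. No profitable deviation — NE.
(Dawn, Night): Species 2 can switch to Day (2 → 4). Not NE.
(Dawn, Mixed): Species 2 can switch to Dusk (6 → 8). Not NE.
(Day, Day): Species 1 can switch to Dusk (4 → 9). Not NE.
(Day, Dusk): Species 1 can switch to Dawn (2 → 9). Not NE.
(Day, Night): Species 1 can switch to Dawn (3 → 9). Not NE.
(Dusk, Day): Species 1 gets 9, best alternative 4; Species 2 gets 9, best alternative 8. No profitable deviation — NE.
(The remaining 8 profiles each have a profitable deviation by the same check.)

(Dawn, Dusk); (Dusk, Day)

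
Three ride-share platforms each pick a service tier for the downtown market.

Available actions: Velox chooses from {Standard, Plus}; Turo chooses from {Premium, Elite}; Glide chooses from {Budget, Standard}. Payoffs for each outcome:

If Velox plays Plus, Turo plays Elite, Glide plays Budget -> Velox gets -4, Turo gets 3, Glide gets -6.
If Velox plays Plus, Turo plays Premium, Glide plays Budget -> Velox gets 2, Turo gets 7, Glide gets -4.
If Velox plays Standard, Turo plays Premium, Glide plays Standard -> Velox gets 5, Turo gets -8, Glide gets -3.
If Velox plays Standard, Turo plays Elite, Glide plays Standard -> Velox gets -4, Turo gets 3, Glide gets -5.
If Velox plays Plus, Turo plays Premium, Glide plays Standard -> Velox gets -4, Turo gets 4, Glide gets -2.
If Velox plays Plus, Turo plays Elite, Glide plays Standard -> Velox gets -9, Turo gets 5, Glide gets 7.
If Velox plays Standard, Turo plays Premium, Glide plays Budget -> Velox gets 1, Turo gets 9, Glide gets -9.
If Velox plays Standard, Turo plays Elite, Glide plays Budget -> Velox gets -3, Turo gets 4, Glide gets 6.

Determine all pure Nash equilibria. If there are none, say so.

(Standard, Premium, Budget): Velox can switch to Plus (1 → 2). Not NE.
(Standard, Premium, Standard): Turo can switch to Elite (-8 → 3). Not NE.
(Standard, Elite, Budget): Turo can switch to Premium (4 → 9). Not NE.
(Standard, Elite, Standard): Glide can switch to Budget (-5 → 6). Not NE.
(Plus, Premium, Budget): Glide can switch to Standard (-4 → -2). Not NE.
(Plus, Premium, Standard): Velox can switch to Standard (-4 → 5). Not NE.
(Plus, Elite, Budget): Velox can switch to Standard (-4 → -3). Not NE.
(Plus, Elite, Standard): Velox can switch to Standard (-9 → -4). Not NE.

No pure-strategy Nash equilibrium.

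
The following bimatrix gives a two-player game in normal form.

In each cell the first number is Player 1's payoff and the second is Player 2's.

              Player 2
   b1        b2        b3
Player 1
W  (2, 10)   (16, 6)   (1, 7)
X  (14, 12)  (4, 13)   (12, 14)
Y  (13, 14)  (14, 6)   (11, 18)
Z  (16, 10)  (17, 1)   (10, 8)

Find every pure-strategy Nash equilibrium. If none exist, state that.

(W, b1): Player 1 can switch to X (2 → 14). Not NE.
(W, b2): Player 1 can switch to Z (16 → 17). Not NE.
(W, b3): Player 1 can switch to X (1 → 12). Not NE.
(X, b1): Player 1 can switch to Z (14 → 16). Not NE.
(X, b2): Player 1 can switch to W (4 → 16). Not NE.
(X, b3): Player 1 gets 12, best alternative 11; Player 2 gets 14, best alternative 13. No profitable deviation — NE.
(Y, b1): Player 1 can switch to X (13 → 14). Not NE.
(Y, b2): Player 1 can switch to W (14 → 16). Not NE.
(Y, b3): Player 1 can switch to X (11 → 12). Not NE.
(Z, b1): Player 1 gets 16, best alternative 14; Player 2 gets 10, best alternative 8. No profitable deviation — NE.
(The remaining 2 profiles each have a profitable deviation by the same check.)

The pure Nash equilibria are (X, b3); (Z, b1).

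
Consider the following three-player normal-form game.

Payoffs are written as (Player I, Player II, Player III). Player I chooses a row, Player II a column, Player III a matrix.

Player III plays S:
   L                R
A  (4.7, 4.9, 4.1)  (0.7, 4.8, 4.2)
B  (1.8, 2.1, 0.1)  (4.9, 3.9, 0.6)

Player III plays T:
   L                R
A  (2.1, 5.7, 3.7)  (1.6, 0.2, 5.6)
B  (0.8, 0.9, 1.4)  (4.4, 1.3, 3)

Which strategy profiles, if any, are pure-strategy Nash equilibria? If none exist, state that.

(A, L, S); (B, R, T)

(A, L, S): Player I gets 4.7, best alternative 1.8; Player II gets 4.9, best alternative 4.8; Player III gets 4.1, best alternative 3.7. No profitable deviation — NE.
(A, L, T): Player III can switch to S (3.7 → 4.1). Not NE.
(A, R, S): Player I can switch to B (0.7 → 4.9). Not NE.
(A, R, T): Player I can switch to B (1.6 → 4.4). Not NE.
(B, L, S): Player I can switch to A (1.8 → 4.7). Not NE.
(B, L, T): Player I can switch to A (0.8 → 2.1). Not NE.
(B, R, S): Player III can switch to T (0.6 → 3). Not NE.
(B, R, T): Player I gets 4.4, best alternative 1.6; Player II gets 1.3, best alternative 0.9; Player III gets 3, best alternative 0.6. No profitable deviation — NE.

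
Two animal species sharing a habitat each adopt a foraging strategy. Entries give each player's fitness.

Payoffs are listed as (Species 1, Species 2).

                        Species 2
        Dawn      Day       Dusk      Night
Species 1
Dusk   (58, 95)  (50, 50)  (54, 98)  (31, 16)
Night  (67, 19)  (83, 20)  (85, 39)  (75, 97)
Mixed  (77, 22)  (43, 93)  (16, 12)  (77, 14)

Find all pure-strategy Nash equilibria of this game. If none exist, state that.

none

Species 1 against Dawn: payoffs 58, 67, 77 → best response Mixed.
Species 1 against Day: payoffs 50, 83, 43 → best response Night.
Species 1 against Dusk: payoffs 54, 85, 16 → best response Night.
Species 1 against Night: payoffs 31, 75, 77 → best response Mixed.
Species 2 against Dusk: payoffs 95, 50, 98, 16 → best response Dusk.
Species 2 against Night: payoffs 19, 20, 39, 97 → best response Night.
Species 2 against Mixed: payoffs 22, 93, 12, 14 → best response Day.
No profile is a mutual best response for all players.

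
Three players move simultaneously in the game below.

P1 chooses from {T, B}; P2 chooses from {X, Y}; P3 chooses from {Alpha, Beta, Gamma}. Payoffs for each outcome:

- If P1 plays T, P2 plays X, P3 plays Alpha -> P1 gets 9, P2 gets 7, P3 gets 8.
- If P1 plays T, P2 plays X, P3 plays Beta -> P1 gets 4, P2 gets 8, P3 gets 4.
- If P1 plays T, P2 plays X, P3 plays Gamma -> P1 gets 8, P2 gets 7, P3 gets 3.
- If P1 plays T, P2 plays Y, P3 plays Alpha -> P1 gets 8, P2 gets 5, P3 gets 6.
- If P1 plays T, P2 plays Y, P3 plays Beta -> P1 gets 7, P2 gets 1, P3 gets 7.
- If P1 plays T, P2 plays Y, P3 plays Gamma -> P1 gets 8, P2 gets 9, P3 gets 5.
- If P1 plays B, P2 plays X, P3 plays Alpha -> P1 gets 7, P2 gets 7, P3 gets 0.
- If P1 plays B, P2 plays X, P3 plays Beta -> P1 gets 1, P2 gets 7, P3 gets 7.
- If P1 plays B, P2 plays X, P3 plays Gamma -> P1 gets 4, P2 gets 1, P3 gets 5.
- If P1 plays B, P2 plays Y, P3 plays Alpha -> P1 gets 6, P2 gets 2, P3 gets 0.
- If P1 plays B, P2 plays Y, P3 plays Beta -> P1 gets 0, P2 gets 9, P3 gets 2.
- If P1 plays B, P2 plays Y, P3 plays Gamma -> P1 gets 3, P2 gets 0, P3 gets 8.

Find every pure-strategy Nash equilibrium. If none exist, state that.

Mark each player's best response to every combination of opponents' strategies; a profile where every player is best-responding is a pure Nash equilibrium.
P1 against (X, Alpha): payoffs 9, 7 → best response T.
P1 against (X, Beta): payoffs 4, 1 → best response T.
P1 against (X, Gamma): payoffs 8, 4 → best response T.
P1 against (Y, Alpha): payoffs 8, 6 → best response T.
P1 against (Y, Beta): payoffs 7, 0 → best response T.
P1 against (Y, Gamma): payoffs 8, 3 → best response T.
P2 against (T, Alpha): payoffs 7, 5 → best response X.
P2 against (T, Beta): payoffs 8, 1 → best response X.
P2 against (T, Gamma): payoffs 7, 9 → best response Y.
P2 against (B, Alpha): payoffs 7, 2 → best response X.
P2 against (B, Beta): payoffs 7, 9 → best response Y.
P2 against (B, Gamma): payoffs 1, 0 → best response X.
P3 against (T, X): payoffs 8, 4, 3 → best response Alpha.
P3 against (T, Y): payoffs 6, 7, 5 → best response Beta.
P3 against (B, X): payoffs 0, 7, 5 → best response Beta.
P3 against (B, Y): payoffs 0, 2, 8 → best response Gamma.
Mutual best responses: (T, X, Alpha).

The unique pure-strategy Nash equilibrium is (T, X, Alpha).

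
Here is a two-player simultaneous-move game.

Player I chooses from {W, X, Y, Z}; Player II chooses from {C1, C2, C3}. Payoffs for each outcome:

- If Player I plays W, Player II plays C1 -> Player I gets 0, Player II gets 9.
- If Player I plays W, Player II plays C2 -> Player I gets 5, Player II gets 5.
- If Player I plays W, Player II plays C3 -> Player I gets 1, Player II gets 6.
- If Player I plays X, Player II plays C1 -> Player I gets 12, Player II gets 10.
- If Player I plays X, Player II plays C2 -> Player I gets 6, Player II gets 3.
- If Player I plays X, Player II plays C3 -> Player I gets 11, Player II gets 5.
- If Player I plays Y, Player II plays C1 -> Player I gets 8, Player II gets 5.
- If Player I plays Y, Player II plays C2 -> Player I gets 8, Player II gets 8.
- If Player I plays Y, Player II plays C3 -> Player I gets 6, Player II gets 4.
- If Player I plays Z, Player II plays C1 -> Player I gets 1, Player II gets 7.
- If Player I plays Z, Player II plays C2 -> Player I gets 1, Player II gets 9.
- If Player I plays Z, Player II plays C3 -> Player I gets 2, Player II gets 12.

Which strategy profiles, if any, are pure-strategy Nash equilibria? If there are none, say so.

Check each profile: it is a Nash equilibrium iff no player can strictly gain by switching unilaterally.
(W, C1): Player I can switch to X (0 → 12). Not NE.
(W, C2): Player I can switch to X (5 → 6). Not NE.
(W, C3): Player I can switch to X (1 → 11). Not NE.
(X, C1): Player I gets 12, best alternative 8; Player II gets 10, best alternative 5. No profitable deviation — NE.
(X, C2): Player I can switch to Y (6 → 8). Not NE.
(X, C3): Player II can switch to C1 (5 → 10). Not NE.
(Y, C1): Player I can switch to X (8 → 12). Not NE.
(Y, C2): Player I gets 8, best alternative 6; Player II gets 8, best alternative 5. No profitable deviation — NE.
(The remaining 4 profiles each have a profitable deviation by the same check.)

(X, C1); (Y, C2)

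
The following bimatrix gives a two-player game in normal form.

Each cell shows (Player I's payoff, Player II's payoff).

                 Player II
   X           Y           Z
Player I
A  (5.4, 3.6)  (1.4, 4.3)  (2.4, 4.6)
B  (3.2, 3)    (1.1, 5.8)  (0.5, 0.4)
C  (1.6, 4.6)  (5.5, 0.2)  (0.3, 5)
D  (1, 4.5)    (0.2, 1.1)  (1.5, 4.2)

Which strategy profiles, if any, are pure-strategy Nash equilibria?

Player I against X: payoffs 5.4, 3.2, 1.6, 1 → best response A.
Player I against Y: payoffs 1.4, 1.1, 5.5, 0.2 → best response C.
Player I against Z: payoffs 2.4, 0.5, 0.3, 1.5 → best response A.
Player II against A: payoffs 3.6, 4.3, 4.6 → best response Z.
Player II against B: payoffs 3, 5.8, 0.4 → best response Y.
Player II against C: payoffs 4.6, 0.2, 5 → best response Z.
Player II against D: payoffs 4.5, 1.1, 4.2 → best response X.
Mutual best responses: (A, Z).

Pure NE: (A, Z)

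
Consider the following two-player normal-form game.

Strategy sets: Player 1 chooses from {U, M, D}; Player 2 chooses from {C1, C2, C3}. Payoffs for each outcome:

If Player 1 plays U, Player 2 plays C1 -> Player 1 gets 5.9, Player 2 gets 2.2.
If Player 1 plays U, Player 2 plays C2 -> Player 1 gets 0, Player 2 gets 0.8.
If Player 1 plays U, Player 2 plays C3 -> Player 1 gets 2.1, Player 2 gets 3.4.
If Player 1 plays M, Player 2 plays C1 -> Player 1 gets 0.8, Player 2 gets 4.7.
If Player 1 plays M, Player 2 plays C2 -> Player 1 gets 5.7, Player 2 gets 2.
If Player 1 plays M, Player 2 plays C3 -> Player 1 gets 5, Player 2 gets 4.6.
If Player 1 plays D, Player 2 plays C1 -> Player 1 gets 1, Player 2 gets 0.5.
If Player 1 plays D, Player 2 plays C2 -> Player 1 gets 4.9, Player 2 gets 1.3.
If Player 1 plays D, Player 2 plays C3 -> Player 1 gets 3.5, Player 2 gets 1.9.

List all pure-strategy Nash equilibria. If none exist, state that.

This game has no pure Nash equilibrium.

Player 1 against C1: payoffs 5.9, 0.8, 1 → best response U.
Player 1 against C2: payoffs 0, 5.7, 4.9 → best response M.
Player 1 against C3: payoffs 2.1, 5, 3.5 → best response M.
Player 2 against U: payoffs 2.2, 0.8, 3.4 → best response C3.
Player 2 against M: payoffs 4.7, 2, 4.6 → best response C1.
Player 2 against D: payoffs 0.5, 1.3, 1.9 → best response C3.
No profile is a mutual best response for all players.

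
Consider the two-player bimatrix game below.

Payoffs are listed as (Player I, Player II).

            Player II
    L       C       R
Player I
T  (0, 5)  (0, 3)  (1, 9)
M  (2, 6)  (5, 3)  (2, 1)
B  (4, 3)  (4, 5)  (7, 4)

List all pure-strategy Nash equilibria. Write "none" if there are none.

(T, L): Player I can switch to M (0 → 2). Not NE.
(T, C): Player I can switch to M (0 → 5). Not NE.
(T, R): Player I can switch to M (1 → 2). Not NE.
(M, L): Player I can switch to B (2 → 4). Not NE.
(M, C): Player II can switch to L (3 → 6). Not NE.
(M, R): Player I can switch to B (2 → 7). Not NE.
(The remaining 3 profiles each have a profitable deviation by the same check.)

none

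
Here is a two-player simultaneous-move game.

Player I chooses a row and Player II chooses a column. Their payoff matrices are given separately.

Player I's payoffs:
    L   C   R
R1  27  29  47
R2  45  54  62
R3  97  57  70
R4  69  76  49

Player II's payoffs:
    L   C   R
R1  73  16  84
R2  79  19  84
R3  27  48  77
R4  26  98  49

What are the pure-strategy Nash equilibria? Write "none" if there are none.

(R3, R) and (R4, C)

Player I against L: payoffs 27, 45, 97, 69 → best response R3.
Player I against C: payoffs 29, 54, 57, 76 → best response R4.
Player I against R: payoffs 47, 62, 70, 49 → best response R3.
Player II against R1: payoffs 73, 16, 84 → best response R.
Player II against R2: payoffs 79, 19, 84 → best response R.
Player II against R3: payoffs 27, 48, 77 → best response R.
Player II against R4: payoffs 26, 98, 49 → best response C.
Mutual best responses: (R3, R); (R4, C).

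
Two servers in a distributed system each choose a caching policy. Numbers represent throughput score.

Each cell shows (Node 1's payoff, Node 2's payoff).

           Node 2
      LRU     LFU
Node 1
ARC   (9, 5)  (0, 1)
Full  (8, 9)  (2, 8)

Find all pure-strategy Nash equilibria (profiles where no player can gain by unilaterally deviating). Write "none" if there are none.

Node 1 against LRU: payoffs 9, 8 → best response ARC.
Node 1 against LFU: payoffs 0, 2 → best response Full.
Node 2 against ARC: payoffs 5, 1 → best response LRU.
Node 2 against Full: payoffs 9, 8 → best response LRU.
Mutual best responses: (ARC, LRU).

Pure NE: (ARC, LRU)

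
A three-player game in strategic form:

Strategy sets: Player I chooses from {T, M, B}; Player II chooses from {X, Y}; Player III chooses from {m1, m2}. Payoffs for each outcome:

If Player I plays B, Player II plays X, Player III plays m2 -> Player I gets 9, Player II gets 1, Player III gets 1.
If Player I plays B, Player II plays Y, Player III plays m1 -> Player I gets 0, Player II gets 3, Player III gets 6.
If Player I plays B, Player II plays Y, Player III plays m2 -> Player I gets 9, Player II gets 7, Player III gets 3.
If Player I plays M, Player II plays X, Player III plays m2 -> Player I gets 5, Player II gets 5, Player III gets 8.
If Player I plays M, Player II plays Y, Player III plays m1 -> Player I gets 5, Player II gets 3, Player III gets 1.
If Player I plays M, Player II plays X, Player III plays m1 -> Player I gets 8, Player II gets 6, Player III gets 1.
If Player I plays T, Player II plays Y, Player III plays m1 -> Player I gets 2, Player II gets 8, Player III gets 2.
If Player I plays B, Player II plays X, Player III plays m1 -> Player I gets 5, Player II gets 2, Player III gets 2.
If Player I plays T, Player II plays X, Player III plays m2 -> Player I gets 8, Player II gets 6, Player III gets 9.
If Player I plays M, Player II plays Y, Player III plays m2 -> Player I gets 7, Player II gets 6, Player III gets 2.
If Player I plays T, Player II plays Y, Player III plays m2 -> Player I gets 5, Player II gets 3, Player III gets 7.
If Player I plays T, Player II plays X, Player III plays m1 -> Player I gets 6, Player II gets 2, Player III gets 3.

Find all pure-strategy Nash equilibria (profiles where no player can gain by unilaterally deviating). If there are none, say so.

none

For each player, find the best response to each opponent profile; mutual best responses are the pure NE.
Player I against (X, m1): payoffs 6, 8, 5 → best response M.
Player I against (X, m2): payoffs 8, 5, 9 → best response B.
Player I against (Y, m1): payoffs 2, 5, 0 → best response M.
Player I against (Y, m2): payoffs 5, 7, 9 → best response B.
Player II against (T, m1): payoffs 2, 8 → best response Y.
Player II against (T, m2): payoffs 6, 3 → best response X.
Player II against (M, m1): payoffs 6, 3 → best response X.
Player II against (M, m2): payoffs 5, 6 → best response Y.
Player II against (B, m1): payoffs 2, 3 → best response Y.
Player II against (B, m2): payoffs 1, 7 → best response Y.
Player III against (T, X): payoffs 3, 9 → best response m2.
Player III against (T, Y): payoffs 2, 7 → best response m2.
Player III against (M, X): payoffs 1, 8 → best response m2.
Player III against (M, Y): payoffs 1, 2 → best response m2.
Player III against (B, X): payoffs 2, 1 → best response m1.
Player III against (B, Y): payoffs 6, 3 → best response m1.
No profile is a mutual best response for all players.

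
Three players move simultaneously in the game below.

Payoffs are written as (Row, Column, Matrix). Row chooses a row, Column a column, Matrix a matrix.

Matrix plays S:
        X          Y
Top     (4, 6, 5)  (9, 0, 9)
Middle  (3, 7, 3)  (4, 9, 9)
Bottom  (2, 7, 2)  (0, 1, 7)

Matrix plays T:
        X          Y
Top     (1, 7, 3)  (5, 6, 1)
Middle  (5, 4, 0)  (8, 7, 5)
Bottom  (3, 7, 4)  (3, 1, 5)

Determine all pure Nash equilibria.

Pure NE: (Top, X, S)

Row against (X, S): payoffs 4, 3, 2 → best response Top.
Row against (X, T): payoffs 1, 5, 3 → best response Middle.
Row against (Y, S): payoffs 9, 4, 0 → best response Top.
Row against (Y, T): payoffs 5, 8, 3 → best response Middle.
Column against (Top, S): payoffs 6, 0 → best response X.
Column against (Top, T): payoffs 7, 6 → best response X.
Column against (Middle, S): payoffs 7, 9 → best response Y.
Column against (Middle, T): payoffs 4, 7 → best response Y.
Column against (Bottom, S): payoffs 7, 1 → best response X.
Column against (Bottom, T): payoffs 7, 1 → best response X.
Matrix against (Top, X): payoffs 5, 3 → best response S.
Matrix against (Top, Y): payoffs 9, 1 → best response S.
Matrix against (Middle, X): payoffs 3, 0 → best response S.
Matrix against (Middle, Y): payoffs 9, 5 → best response S.
Matrix against (Bottom, X): payoffs 2, 4 → best response T.
Matrix against (Bottom, Y): payoffs 7, 5 → best response S.
Mutual best responses: (Top, X, S).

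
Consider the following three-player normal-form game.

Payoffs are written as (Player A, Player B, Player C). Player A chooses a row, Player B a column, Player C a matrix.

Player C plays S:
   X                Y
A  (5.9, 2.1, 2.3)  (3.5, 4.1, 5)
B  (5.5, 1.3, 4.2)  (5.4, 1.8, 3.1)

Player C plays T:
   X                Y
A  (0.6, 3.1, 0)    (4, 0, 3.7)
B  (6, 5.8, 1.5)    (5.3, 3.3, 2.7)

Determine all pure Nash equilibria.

(B, Y, S)

Player A against (X, S): payoffs 5.9, 5.5 → best response A.
Player A against (X, T): payoffs 0.6, 6 → best response B.
Player A against (Y, S): payoffs 3.5, 5.4 → best response B.
Player A against (Y, T): payoffs 4, 5.3 → best response B.
Player B against (A, S): payoffs 2.1, 4.1 → best response Y.
Player B against (A, T): payoffs 3.1, 0 → best response X.
Player B against (B, S): payoffs 1.3, 1.8 → best response Y.
Player B against (B, T): payoffs 5.8, 3.3 → best response X.
Player C against (A, X): payoffs 2.3, 0 → best response S.
Player C against (A, Y): payoffs 5, 3.7 → best response S.
Player C against (B, X): payoffs 4.2, 1.5 → best response S.
Player C against (B, Y): payoffs 3.1, 2.7 → best response S.
Mutual best responses: (B, Y, S).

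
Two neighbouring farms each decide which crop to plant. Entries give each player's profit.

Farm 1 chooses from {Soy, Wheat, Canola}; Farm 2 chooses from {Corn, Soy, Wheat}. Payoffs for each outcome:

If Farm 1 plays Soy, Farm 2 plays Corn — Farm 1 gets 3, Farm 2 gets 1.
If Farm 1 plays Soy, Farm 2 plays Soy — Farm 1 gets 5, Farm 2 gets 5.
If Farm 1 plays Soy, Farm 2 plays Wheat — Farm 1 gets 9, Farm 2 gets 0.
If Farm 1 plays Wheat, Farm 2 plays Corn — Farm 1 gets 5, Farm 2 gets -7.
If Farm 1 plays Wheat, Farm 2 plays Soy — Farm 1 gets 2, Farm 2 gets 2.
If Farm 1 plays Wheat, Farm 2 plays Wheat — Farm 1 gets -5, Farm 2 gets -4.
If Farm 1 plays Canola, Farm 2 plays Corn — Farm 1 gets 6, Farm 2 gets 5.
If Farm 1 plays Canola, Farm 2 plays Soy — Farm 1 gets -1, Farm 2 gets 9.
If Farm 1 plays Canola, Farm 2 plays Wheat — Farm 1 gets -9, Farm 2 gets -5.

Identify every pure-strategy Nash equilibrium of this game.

The unique pure-strategy Nash equilibrium is (Soy, Soy).

Check each profile: it is a Nash equilibrium iff no player can strictly gain by switching unilaterally.
(Soy, Corn): Farm 1 can switch to Wheat (3 → 5). Not NE.
(Soy, Soy): Farm 1 gets 5, best alternative 2; Farm 2 gets 5, best alternative 1. No profitable deviation — NE.
(Soy, Wheat): Farm 2 can switch to Corn (0 → 1). Not NE.
(Wheat, Corn): Farm 1 can switch to Canola (5 → 6). Not NE.
(Wheat, Soy): Farm 1 can switch to Soy (2 → 5). Not NE.
(Wheat, Wheat): Farm 1 can switch to Soy (-5 → 9). Not NE.
(Canola, Corn): Farm 2 can switch to Soy (5 → 9). Not NE.
(Canola, Soy): Farm 1 can switch to Soy (-1 → 5). Not NE.
(Canola, Wheat): Farm 1 can switch to Soy (-9 → 9). Not NE.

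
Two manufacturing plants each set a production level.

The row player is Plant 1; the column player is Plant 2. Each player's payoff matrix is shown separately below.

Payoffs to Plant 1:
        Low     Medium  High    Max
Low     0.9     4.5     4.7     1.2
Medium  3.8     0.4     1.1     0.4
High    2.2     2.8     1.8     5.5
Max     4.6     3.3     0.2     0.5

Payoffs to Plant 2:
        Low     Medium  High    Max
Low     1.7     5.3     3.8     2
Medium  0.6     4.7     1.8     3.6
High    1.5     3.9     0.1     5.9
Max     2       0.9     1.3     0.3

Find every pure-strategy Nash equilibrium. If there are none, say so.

(Low, Low): Plant 1 can switch to Medium (0.9 → 3.8). Not NE.
(Low, Medium): Plant 1 gets 4.5, best alternative 3.3; Plant 2 gets 5.3, best alternative 3.8. No profitable deviation — NE.
(Low, High): Plant 2 can switch to Medium (3.8 → 5.3). Not NE.
(Low, Max): Plant 1 can switch to High (1.2 → 5.5). Not NE.
(Medium, Low): Plant 1 can switch to Max (3.8 → 4.6). Not NE.
(Medium, Medium): Plant 1 can switch to Low (0.4 → 4.5). Not NE.
(Medium, High): Plant 1 can switch to Low (1.1 → 4.7). Not NE.
(Medium, Max): Plant 1 can switch to Low (0.4 → 1.2). Not NE.
(High, Low): Plant 1 can switch to Medium (2.2 → 3.8). Not NE.
(High, Max): Plant 1 gets 5.5, best alternative 1.2; Plant 2 gets 5.9, best alternative 3.9. No profitable deviation — NE.
(Max, Low): Plant 1 gets 4.6, best alternative 3.8; Plant 2 gets 2, best alternative 1.3. No profitable deviation — NE.
(The remaining 5 profiles each have a profitable deviation by the same check.)

The pure Nash equilibria are (Low, Medium) and (High, Max) and (Max, Low).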